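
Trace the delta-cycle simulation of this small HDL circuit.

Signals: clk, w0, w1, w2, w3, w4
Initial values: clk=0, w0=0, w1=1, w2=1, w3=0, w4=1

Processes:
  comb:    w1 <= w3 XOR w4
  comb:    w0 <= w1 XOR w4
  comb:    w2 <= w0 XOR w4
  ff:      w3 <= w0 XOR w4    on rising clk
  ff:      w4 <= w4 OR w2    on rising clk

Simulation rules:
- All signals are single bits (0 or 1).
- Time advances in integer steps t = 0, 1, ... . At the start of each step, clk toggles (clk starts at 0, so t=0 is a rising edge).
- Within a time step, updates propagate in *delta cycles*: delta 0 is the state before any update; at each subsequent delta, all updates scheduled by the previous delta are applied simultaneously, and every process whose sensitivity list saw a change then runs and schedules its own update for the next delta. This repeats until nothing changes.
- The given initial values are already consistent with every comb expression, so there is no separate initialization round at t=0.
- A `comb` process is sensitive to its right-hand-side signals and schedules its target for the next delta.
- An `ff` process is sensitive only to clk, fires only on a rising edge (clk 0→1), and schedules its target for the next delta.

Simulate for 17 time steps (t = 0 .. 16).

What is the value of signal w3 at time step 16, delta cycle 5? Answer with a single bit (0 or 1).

[bits: w4,w1,w3,clk,w2,w0]
t=0: Δ0=110010 Δ1=110110 Δ2=111110 Δ3=101110 Δ4=101111 Δ5=101101 | 5Δ
t=1: Δ0=101101 Δ1=101001 | 1Δ
t=2: Δ0=101001 Δ1=101101 Δ2=100101 Δ3=110101 Δ4=110100 Δ5=110110 | 5Δ
t=3: Δ0=110110 Δ1=110010 | 1Δ
t=4: Δ0=110010 Δ1=110110 Δ2=111110 Δ3=101110 Δ4=101111 Δ5=101101 | 5Δ
t=5: Δ0=101101 Δ1=101001 | 1Δ
t=6: Δ0=101001 Δ1=101101 Δ2=100101 Δ3=110101 Δ4=110100 Δ5=110110 | 5Δ
t=7: Δ0=110110 Δ1=110010 | 1Δ
t=8: Δ0=110010 Δ1=110110 Δ2=111110 Δ3=101110 Δ4=101111 Δ5=101101 | 5Δ
t=9: Δ0=101101 Δ1=101001 | 1Δ
t=10: Δ0=101001 Δ1=101101 Δ2=100101 Δ3=110101 Δ4=110100 Δ5=110110 | 5Δ
t=11: Δ0=110110 Δ1=110010 | 1Δ
t=12: Δ0=110010 Δ1=110110 Δ2=111110 Δ3=101110 Δ4=101111 Δ5=101101 | 5Δ
t=13: Δ0=101101 Δ1=101001 | 1Δ
t=14: Δ0=101001 Δ1=101101 Δ2=100101 Δ3=110101 Δ4=110100 Δ5=110110 | 5Δ
t=15: Δ0=110110 Δ1=110010 | 1Δ
t=16: Δ0=110010 Δ1=110110 Δ2=111110 Δ3=101110 Δ4=101111 Δ5=101101 | 5Δ

1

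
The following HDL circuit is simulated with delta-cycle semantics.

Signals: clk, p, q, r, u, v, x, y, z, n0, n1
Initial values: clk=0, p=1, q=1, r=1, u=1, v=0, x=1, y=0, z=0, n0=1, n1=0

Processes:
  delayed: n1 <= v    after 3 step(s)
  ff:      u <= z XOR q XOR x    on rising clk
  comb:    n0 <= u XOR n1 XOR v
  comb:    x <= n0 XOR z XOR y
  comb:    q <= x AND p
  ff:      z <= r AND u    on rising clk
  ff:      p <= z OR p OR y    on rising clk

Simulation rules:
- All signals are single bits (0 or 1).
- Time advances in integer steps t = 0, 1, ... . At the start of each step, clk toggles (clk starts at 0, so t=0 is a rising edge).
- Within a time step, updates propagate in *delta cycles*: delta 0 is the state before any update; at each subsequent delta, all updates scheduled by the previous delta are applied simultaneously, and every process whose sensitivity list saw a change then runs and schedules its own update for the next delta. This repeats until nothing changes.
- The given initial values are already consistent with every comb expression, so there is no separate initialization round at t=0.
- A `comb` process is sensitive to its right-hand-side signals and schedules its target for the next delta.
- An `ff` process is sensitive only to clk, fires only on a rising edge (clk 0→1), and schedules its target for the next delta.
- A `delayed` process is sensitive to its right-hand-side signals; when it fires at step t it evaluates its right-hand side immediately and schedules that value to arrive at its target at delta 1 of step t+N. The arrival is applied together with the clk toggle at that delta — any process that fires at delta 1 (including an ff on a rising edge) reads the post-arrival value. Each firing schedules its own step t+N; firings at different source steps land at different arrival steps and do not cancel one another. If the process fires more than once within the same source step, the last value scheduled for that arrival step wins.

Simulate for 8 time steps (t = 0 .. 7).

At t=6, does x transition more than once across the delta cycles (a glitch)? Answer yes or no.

t0.Δ0 v=0 u=1 q=1 n1=0 z=0 y=0 r=1 x=1 clk=0 n0=1 p=1
t0.Δ1 v=0 u=1 q=1 n1=0 z=0 y=0 r=1 x=1 clk=1 n0=1 p=1
t0.Δ2 v=0 u=0 q=1 n1=0 z=1 y=0 r=1 x=1 clk=1 n0=1 p=1
t0.Δ3 v=0 u=0 q=1 n1=0 z=1 y=0 r=1 x=0 clk=1 n0=0 p=1
t0.Δ4 v=0 u=0 q=0 n1=0 z=1 y=0 r=1 x=1 clk=1 n0=0 p=1
t0.Δ5 v=0 u=0 q=1 n1=0 z=1 y=0 r=1 x=1 clk=1 n0=0 p=1
t1.Δ0 v=0 u=0 q=1 n1=0 z=1 y=0 r=1 x=1 clk=1 n0=0 p=1
t1.Δ1 v=0 u=0 q=1 n1=0 z=1 y=0 r=1 x=1 clk=0 n0=0 p=1
t2.Δ0 v=0 u=0 q=1 n1=0 z=1 y=0 r=1 x=1 clk=0 n0=0 p=1
t2.Δ1 v=0 u=0 q=1 n1=0 z=1 y=0 r=1 x=1 clk=1 n0=0 p=1
t2.Δ2 v=0 u=1 q=1 n1=0 z=0 y=0 r=1 x=1 clk=1 n0=0 p=1
t2.Δ3 v=0 u=1 q=1 n1=0 z=0 y=0 r=1 x=0 clk=1 n0=1 p=1
t2.Δ4 v=0 u=1 q=0 n1=0 z=0 y=0 r=1 x=1 clk=1 n0=1 p=1
t2.Δ5 v=0 u=1 q=1 n1=0 z=0 y=0 r=1 x=1 clk=1 n0=1 p=1
t3.Δ0 v=0 u=1 q=1 n1=0 z=0 y=0 r=1 x=1 clk=1 n0=1 p=1
t3.Δ1 v=0 u=1 q=1 n1=0 z=0 y=0 r=1 x=1 clk=0 n0=1 p=1
t4.Δ0 v=0 u=1 q=1 n1=0 z=0 y=0 r=1 x=1 clk=0 n0=1 p=1
t4.Δ1 v=0 u=1 q=1 n1=0 z=0 y=0 r=1 x=1 clk=1 n0=1 p=1
t4.Δ2 v=0 u=0 q=1 n1=0 z=1 y=0 r=1 x=1 clk=1 n0=1 p=1
t4.Δ3 v=0 u=0 q=1 n1=0 z=1 y=0 r=1 x=0 clk=1 n0=0 p=1
t4.Δ4 v=0 u=0 q=0 n1=0 z=1 y=0 r=1 x=1 clk=1 n0=0 p=1
t4.Δ5 v=0 u=0 q=1 n1=0 z=1 y=0 r=1 x=1 clk=1 n0=0 p=1
t5.Δ0 v=0 u=0 q=1 n1=0 z=1 y=0 r=1 x=1 clk=1 n0=0 p=1
t5.Δ1 v=0 u=0 q=1 n1=0 z=1 y=0 r=1 x=1 clk=0 n0=0 p=1
t6.Δ0 v=0 u=0 q=1 n1=0 z=1 y=0 r=1 x=1 clk=0 n0=0 p=1
t6.Δ1 v=0 u=0 q=1 n1=0 z=1 y=0 r=1 x=1 clk=1 n0=0 p=1
t6.Δ2 v=0 u=1 q=1 n1=0 z=0 y=0 r=1 x=1 clk=1 n0=0 p=1
t6.Δ3 v=0 u=1 q=1 n1=0 z=0 y=0 r=1 x=0 clk=1 n0=1 p=1
t6.Δ4 v=0 u=1 q=0 n1=0 z=0 y=0 r=1 x=1 clk=1 n0=1 p=1
t6.Δ5 v=0 u=1 q=1 n1=0 z=0 y=0 r=1 x=1 clk=1 n0=1 p=1
t7.Δ0 v=0 u=1 q=1 n1=0 z=0 y=0 r=1 x=1 clk=1 n0=1 p=1
t7.Δ1 v=0 u=1 q=1 n1=0 z=0 y=0 r=1 x=1 clk=0 n0=1 p=1

yes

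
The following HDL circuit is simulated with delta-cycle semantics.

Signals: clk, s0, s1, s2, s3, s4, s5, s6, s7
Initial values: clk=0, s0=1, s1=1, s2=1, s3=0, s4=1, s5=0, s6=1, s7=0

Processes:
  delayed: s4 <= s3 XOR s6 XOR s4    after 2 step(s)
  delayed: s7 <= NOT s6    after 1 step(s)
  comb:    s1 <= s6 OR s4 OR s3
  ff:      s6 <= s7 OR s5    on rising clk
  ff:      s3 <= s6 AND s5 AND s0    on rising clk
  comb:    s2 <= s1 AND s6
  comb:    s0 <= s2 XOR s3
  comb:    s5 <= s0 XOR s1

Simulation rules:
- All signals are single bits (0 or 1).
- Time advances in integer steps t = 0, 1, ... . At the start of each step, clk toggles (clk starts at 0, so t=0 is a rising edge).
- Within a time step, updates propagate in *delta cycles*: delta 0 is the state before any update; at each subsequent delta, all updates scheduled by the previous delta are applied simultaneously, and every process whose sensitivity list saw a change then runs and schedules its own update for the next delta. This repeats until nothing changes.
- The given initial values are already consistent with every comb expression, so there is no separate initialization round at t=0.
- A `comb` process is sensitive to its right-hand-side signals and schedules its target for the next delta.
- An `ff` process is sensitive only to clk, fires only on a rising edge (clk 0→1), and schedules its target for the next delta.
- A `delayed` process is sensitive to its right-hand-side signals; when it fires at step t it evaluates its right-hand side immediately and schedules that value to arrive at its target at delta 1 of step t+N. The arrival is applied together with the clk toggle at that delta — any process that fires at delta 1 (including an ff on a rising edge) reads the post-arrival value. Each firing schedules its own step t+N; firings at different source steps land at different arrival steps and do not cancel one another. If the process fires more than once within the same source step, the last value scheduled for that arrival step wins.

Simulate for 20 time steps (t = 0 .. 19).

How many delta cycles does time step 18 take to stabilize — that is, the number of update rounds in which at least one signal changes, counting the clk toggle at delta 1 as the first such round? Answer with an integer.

[bits: clk,s7,s1,s0,s2,s4,s3,s6,s5]
t=0: Δ0=001111010 Δ1=101111010 Δ2=101111000 Δ3=101101000 Δ4=101001000 Δ5=101001001 | 5Δ
t=1: Δ0=101001001 Δ1=011001001 | 1Δ
t=2: Δ0=011001001 Δ1=111001001 Δ2=111001011 Δ3=111011011 Δ4=111111011 Δ5=111111010 | 5Δ
t=3: Δ0=111111010 Δ1=001111010 | 1Δ
t=4: Δ0=001111010 Δ1=101110010 Δ2=101110000 Δ3=100100000 Δ4=100000001 Δ5=100000000 | 5Δ
t=5: Δ0=100000000 Δ1=010000000 | 1Δ
t=6: Δ0=010000000 Δ1=110000000 Δ2=110000010 Δ3=111000010 Δ4=111010011 Δ5=111110011 Δ6=111110010 | 6Δ
t=7: Δ0=111110010 Δ1=001110010 | 1Δ
t=8: Δ0=001110010 Δ1=101111010 Δ2=101111000 Δ3=101101000 Δ4=101001000 Δ5=101001001 | 5Δ
t=9: Δ0=101001001 Δ1=011001001 | 1Δ
t=10: Δ0=011001001 Δ1=111001001 Δ2=111001011 Δ3=111011011 Δ4=111111011 Δ5=111111010 | 5Δ
t=11: Δ0=111111010 Δ1=001111010 | 1Δ
t=12: Δ0=001111010 Δ1=101110010 Δ2=101110000 Δ3=100100000 Δ4=100000001 Δ5=100000000 | 5Δ
t=13: Δ0=100000000 Δ1=010000000 | 1Δ
t=14: Δ0=010000000 Δ1=110000000 Δ2=110000010 Δ3=111000010 Δ4=111010011 Δ5=111110011 Δ6=111110010 | 6Δ
t=15: Δ0=111110010 Δ1=001110010 | 1Δ
t=16: Δ0=001110010 Δ1=101111010 Δ2=101111000 Δ3=101101000 Δ4=101001000 Δ5=101001001 | 5Δ
t=17: Δ0=101001001 Δ1=011001001 | 1Δ
t=18: Δ0=011001001 Δ1=111001001 Δ2=111001011 Δ3=111011011 Δ4=111111011 Δ5=111111010 | 5Δ
t=19: Δ0=111111010 Δ1=001111010 | 1Δ

5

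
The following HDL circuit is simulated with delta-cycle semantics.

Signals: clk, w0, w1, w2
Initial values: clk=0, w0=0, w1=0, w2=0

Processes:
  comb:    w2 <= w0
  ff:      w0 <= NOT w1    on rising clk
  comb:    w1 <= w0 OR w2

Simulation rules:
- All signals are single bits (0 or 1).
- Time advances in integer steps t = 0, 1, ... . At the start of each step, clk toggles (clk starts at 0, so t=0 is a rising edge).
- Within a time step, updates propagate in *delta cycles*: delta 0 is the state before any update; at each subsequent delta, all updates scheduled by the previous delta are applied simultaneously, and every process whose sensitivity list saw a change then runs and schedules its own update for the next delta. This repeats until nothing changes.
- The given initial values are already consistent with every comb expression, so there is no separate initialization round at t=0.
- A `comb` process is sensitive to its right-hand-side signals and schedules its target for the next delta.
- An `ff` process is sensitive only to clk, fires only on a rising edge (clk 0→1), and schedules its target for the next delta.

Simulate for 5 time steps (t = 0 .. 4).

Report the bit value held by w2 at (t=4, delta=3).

[bits: clk,w0,w2,w1]
t=0: Δ0=0000 Δ1=1000 Δ2=1100 Δ3=1111 | 3Δ
t=1: Δ0=1111 Δ1=0111 | 1Δ
t=2: Δ0=0111 Δ1=1111 Δ2=1011 Δ3=1001 Δ4=1000 | 4Δ
t=3: Δ0=1000 Δ1=0000 | 1Δ
t=4: Δ0=0000 Δ1=1000 Δ2=1100 Δ3=1111 | 3Δ

1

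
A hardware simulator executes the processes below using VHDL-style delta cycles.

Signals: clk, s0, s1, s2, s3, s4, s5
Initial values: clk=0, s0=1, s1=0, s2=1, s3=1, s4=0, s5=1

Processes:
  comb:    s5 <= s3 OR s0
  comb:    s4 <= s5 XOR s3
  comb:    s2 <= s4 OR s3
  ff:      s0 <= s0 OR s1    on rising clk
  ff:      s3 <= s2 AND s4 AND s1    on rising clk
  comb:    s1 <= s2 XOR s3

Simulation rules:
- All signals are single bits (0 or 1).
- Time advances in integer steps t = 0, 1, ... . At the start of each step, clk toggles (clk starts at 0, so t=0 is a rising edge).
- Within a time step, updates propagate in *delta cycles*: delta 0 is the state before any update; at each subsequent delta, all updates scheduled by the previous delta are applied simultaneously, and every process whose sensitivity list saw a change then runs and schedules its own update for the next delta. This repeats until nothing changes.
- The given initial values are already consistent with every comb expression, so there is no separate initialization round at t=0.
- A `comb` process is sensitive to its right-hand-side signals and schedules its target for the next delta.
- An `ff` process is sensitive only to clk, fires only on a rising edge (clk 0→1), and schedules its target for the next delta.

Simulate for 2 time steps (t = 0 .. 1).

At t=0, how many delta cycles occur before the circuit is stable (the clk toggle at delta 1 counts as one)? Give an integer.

t=0 Δ0: s4=0 s3=1 s0=1 s1=0 s2=1 clk=0 s5=1
  Δ1: clk:0→1
  Δ2: s3:1→0
  Δ3: s4:0→1, s1:0→1, s2:1→0
  Δ4: s1:1→0, s2:0→1
  Δ5: s1:0→1
  (5Δ to stable)
t=1 Δ0: s4=1 s3=0 s0=1 s1=1 s2=1 clk=1 s5=1
  Δ1: clk:1→0
  (1Δ to stable)

5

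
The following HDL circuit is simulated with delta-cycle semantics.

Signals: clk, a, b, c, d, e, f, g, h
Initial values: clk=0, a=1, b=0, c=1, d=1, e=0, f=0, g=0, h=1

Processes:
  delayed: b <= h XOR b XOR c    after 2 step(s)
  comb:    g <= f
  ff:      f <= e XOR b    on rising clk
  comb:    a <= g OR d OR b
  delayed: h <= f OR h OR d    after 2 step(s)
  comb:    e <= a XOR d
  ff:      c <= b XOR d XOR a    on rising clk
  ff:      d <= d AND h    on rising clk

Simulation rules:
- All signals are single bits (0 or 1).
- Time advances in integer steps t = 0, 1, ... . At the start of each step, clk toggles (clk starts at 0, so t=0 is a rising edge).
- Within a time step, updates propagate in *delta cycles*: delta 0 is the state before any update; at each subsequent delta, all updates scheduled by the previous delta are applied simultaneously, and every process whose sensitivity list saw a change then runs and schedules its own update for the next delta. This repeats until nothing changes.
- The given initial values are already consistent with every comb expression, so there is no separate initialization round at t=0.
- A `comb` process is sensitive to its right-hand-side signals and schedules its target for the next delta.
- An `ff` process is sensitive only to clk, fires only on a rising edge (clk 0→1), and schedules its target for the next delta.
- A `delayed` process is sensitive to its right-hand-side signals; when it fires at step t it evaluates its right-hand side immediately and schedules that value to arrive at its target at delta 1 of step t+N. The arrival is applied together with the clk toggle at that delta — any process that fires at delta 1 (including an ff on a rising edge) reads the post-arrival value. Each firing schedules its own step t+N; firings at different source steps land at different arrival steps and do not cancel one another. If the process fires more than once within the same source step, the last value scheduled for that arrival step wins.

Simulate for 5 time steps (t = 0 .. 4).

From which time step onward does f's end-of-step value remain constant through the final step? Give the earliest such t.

2

[bits: c,b,clk,g,e,f,h,d,a]
t=0: Δ0=100000111 Δ1=101000111 Δ2=001000111 | 2Δ
t=1: Δ0=001000111 Δ1=000000111 | 1Δ
t=2: Δ0=000000111 Δ1=011000111 Δ2=111001111 Δ3=111101111 | 3Δ
t=3: Δ0=111101111 Δ1=110101111 | 1Δ
t=4: Δ0=110101111 Δ1=111101111 | 1Δ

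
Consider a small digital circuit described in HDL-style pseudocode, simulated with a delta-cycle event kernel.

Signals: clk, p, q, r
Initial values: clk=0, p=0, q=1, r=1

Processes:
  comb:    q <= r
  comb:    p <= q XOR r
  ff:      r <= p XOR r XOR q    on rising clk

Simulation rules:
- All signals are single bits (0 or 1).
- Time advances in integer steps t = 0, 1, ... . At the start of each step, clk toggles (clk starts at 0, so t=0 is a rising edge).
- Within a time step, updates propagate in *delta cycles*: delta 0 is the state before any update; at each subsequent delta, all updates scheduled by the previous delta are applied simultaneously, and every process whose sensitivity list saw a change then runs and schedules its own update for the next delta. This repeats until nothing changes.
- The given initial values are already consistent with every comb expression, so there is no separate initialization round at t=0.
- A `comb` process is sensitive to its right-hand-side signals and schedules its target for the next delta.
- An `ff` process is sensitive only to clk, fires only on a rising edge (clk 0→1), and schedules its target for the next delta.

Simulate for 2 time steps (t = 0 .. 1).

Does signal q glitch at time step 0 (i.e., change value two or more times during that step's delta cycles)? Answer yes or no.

no

t0.Δ0 r=1 clk=0 q=1 p=0
t0.Δ1 r=1 clk=1 q=1 p=0
t0.Δ2 r=0 clk=1 q=1 p=0
t0.Δ3 r=0 clk=1 q=0 p=1
t0.Δ4 r=0 clk=1 q=0 p=0
t1.Δ0 r=0 clk=1 q=0 p=0
t1.Δ1 r=0 clk=0 q=0 p=0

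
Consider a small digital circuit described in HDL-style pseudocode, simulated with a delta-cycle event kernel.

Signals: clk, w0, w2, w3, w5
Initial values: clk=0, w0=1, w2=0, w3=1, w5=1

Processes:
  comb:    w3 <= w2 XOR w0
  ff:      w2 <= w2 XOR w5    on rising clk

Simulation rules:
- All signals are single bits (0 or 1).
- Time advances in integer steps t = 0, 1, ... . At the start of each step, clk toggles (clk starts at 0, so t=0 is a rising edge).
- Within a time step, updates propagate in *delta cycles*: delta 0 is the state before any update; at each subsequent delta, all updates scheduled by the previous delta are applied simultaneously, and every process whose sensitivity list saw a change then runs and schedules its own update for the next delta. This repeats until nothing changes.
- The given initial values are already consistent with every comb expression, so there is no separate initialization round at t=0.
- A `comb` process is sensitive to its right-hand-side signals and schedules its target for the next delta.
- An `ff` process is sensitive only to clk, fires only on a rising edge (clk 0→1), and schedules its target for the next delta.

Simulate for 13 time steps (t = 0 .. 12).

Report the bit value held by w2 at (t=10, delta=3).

t0.Δ0 w3=1 w5=1 w2=0 clk=0 w0=1
t0.Δ1 w3=1 w5=1 w2=0 clk=1 w0=1
t0.Δ2 w3=1 w5=1 w2=1 clk=1 w0=1
t0.Δ3 w3=0 w5=1 w2=1 clk=1 w0=1
t1.Δ0 w3=0 w5=1 w2=1 clk=1 w0=1
t1.Δ1 w3=0 w5=1 w2=1 clk=0 w0=1
t2.Δ0 w3=0 w5=1 w2=1 clk=0 w0=1
t2.Δ1 w3=0 w5=1 w2=1 clk=1 w0=1
t2.Δ2 w3=0 w5=1 w2=0 clk=1 w0=1
t2.Δ3 w3=1 w5=1 w2=0 clk=1 w0=1
t3.Δ0 w3=1 w5=1 w2=0 clk=1 w0=1
t3.Δ1 w3=1 w5=1 w2=0 clk=0 w0=1
t4.Δ0 w3=1 w5=1 w2=0 clk=0 w0=1
t4.Δ1 w3=1 w5=1 w2=0 clk=1 w0=1
t4.Δ2 w3=1 w5=1 w2=1 clk=1 w0=1
t4.Δ3 w3=0 w5=1 w2=1 clk=1 w0=1
t5.Δ0 w3=0 w5=1 w2=1 clk=1 w0=1
t5.Δ1 w3=0 w5=1 w2=1 clk=0 w0=1
t6.Δ0 w3=0 w5=1 w2=1 clk=0 w0=1
t6.Δ1 w3=0 w5=1 w2=1 clk=1 w0=1
t6.Δ2 w3=0 w5=1 w2=0 clk=1 w0=1
t6.Δ3 w3=1 w5=1 w2=0 clk=1 w0=1
t7.Δ0 w3=1 w5=1 w2=0 clk=1 w0=1
t7.Δ1 w3=1 w5=1 w2=0 clk=0 w0=1
t8.Δ0 w3=1 w5=1 w2=0 clk=0 w0=1
t8.Δ1 w3=1 w5=1 w2=0 clk=1 w0=1
t8.Δ2 w3=1 w5=1 w2=1 clk=1 w0=1
t8.Δ3 w3=0 w5=1 w2=1 clk=1 w0=1
t9.Δ0 w3=0 w5=1 w2=1 clk=1 w0=1
t9.Δ1 w3=0 w5=1 w2=1 clk=0 w0=1
t10.Δ0 w3=0 w5=1 w2=1 clk=0 w0=1
t10.Δ1 w3=0 w5=1 w2=1 clk=1 w0=1
t10.Δ2 w3=0 w5=1 w2=0 clk=1 w0=1
t10.Δ3 w3=1 w5=1 w2=0 clk=1 w0=1
t11.Δ0 w3=1 w5=1 w2=0 clk=1 w0=1
t11.Δ1 w3=1 w5=1 w2=0 clk=0 w0=1
t12.Δ0 w3=1 w5=1 w2=0 clk=0 w0=1
t12.Δ1 w3=1 w5=1 w2=0 clk=1 w0=1
t12.Δ2 w3=1 w5=1 w2=1 clk=1 w0=1
t12.Δ3 w3=0 w5=1 w2=1 clk=1 w0=1

0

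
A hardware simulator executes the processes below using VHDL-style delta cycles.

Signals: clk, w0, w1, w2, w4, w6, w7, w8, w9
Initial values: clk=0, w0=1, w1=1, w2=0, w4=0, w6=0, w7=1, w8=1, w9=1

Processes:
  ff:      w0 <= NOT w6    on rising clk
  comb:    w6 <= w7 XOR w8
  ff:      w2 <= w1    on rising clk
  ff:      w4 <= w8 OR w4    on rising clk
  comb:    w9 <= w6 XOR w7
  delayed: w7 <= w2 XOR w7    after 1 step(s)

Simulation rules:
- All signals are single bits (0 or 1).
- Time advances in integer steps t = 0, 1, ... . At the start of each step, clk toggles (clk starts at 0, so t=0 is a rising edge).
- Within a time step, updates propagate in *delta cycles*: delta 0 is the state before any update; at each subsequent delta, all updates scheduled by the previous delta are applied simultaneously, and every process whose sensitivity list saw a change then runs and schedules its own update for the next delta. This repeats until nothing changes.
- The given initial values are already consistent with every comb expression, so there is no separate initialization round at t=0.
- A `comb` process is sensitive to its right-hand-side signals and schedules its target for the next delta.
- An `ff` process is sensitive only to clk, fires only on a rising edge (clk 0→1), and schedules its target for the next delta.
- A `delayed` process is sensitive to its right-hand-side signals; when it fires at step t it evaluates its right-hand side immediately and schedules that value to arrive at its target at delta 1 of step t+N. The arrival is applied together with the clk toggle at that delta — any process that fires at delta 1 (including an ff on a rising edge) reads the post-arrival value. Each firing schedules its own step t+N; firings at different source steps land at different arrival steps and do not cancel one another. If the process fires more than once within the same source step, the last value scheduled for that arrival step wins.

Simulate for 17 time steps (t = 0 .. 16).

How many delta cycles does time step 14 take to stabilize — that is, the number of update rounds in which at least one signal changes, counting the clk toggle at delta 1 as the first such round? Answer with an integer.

3

t=0 Δ0: w8=1 clk=0 w6=0 w4=0 w0=1 w9=1 w7=1 w1=1 w2=0
  Δ1: clk:0→1
  Δ2: w4:0→1, w2:0→1
  (2Δ to stable)
t=1 Δ0: w8=1 clk=1 w6=0 w4=1 w0=1 w9=1 w7=1 w1=1 w2=1
  Δ1: clk:1→0, w7:1→0
  Δ2: w6:0→1, w9:1→0
  Δ3: w9:0→1
  (3Δ to stable)
t=2 Δ0: w8=1 clk=0 w6=1 w4=1 w0=1 w9=1 w7=0 w1=1 w2=1
  Δ1: clk:0→1, w7:0→1
  Δ2: w6:1→0, w0:1→0, w9:1→0
  Δ3: w9:0→1
  (3Δ to stable)
t=3 Δ0: w8=1 clk=1 w6=0 w4=1 w0=0 w9=1 w7=1 w1=1 w2=1
  Δ1: clk:1→0, w7:1→0
  Δ2: w6:0→1, w9:1→0
  Δ3: w9:0→1
  (3Δ to stable)
t=4 Δ0: w8=1 clk=0 w6=1 w4=1 w0=0 w9=1 w7=0 w1=1 w2=1
  Δ1: clk:0→1, w7:0→1
  Δ2: w6:1→0, w9:1→0
  Δ3: w9:0→1
  (3Δ to stable)
t=5 Δ0: w8=1 clk=1 w6=0 w4=1 w0=0 w9=1 w7=1 w1=1 w2=1
  Δ1: clk:1→0, w7:1→0
  Δ2: w6:0→1, w9:1→0
  Δ3: w9:0→1
  (3Δ to stable)
t=6 Δ0: w8=1 clk=0 w6=1 w4=1 w0=0 w9=1 w7=0 w1=1 w2=1
  Δ1: clk:0→1, w7:0→1
  Δ2: w6:1→0, w9:1→0
  Δ3: w9:0→1
  (3Δ to stable)
t=7 Δ0: w8=1 clk=1 w6=0 w4=1 w0=0 w9=1 w7=1 w1=1 w2=1
  Δ1: clk:1→0, w7:1→0
  Δ2: w6:0→1, w9:1→0
  Δ3: w9:0→1
  (3Δ to stable)
t=8 Δ0: w8=1 clk=0 w6=1 w4=1 w0=0 w9=1 w7=0 w1=1 w2=1
  Δ1: clk:0→1, w7:0→1
  Δ2: w6:1→0, w9:1→0
  Δ3: w9:0→1
  (3Δ to stable)
t=9 Δ0: w8=1 clk=1 w6=0 w4=1 w0=0 w9=1 w7=1 w1=1 w2=1
  Δ1: clk:1→0, w7:1→0
  Δ2: w6:0→1, w9:1→0
  Δ3: w9:0→1
  (3Δ to stable)
t=10 Δ0: w8=1 clk=0 w6=1 w4=1 w0=0 w9=1 w7=0 w1=1 w2=1
  Δ1: clk:0→1, w7:0→1
  Δ2: w6:1→0, w9:1→0
  Δ3: w9:0→1
  (3Δ to stable)
t=11 Δ0: w8=1 clk=1 w6=0 w4=1 w0=0 w9=1 w7=1 w1=1 w2=1
  Δ1: clk:1→0, w7:1→0
  Δ2: w6:0→1, w9:1→0
  Δ3: w9:0→1
  (3Δ to stable)
t=12 Δ0: w8=1 clk=0 w6=1 w4=1 w0=0 w9=1 w7=0 w1=1 w2=1
  Δ1: clk:0→1, w7:0→1
  Δ2: w6:1→0, w9:1→0
  Δ3: w9:0→1
  (3Δ to stable)
t=13 Δ0: w8=1 clk=1 w6=0 w4=1 w0=0 w9=1 w7=1 w1=1 w2=1
  Δ1: clk:1→0, w7:1→0
  Δ2: w6:0→1, w9:1→0
  Δ3: w9:0→1
  (3Δ to stable)
t=14 Δ0: w8=1 clk=0 w6=1 w4=1 w0=0 w9=1 w7=0 w1=1 w2=1
  Δ1: clk:0→1, w7:0→1
  Δ2: w6:1→0, w9:1→0
  Δ3: w9:0→1
  (3Δ to stable)
t=15 Δ0: w8=1 clk=1 w6=0 w4=1 w0=0 w9=1 w7=1 w1=1 w2=1
  Δ1: clk:1→0, w7:1→0
  Δ2: w6:0→1, w9:1→0
  Δ3: w9:0→1
  (3Δ to stable)
t=16 Δ0: w8=1 clk=0 w6=1 w4=1 w0=0 w9=1 w7=0 w1=1 w2=1
  Δ1: clk:0→1, w7:0→1
  Δ2: w6:1→0, w9:1→0
  Δ3: w9:0→1
  (3Δ to stable)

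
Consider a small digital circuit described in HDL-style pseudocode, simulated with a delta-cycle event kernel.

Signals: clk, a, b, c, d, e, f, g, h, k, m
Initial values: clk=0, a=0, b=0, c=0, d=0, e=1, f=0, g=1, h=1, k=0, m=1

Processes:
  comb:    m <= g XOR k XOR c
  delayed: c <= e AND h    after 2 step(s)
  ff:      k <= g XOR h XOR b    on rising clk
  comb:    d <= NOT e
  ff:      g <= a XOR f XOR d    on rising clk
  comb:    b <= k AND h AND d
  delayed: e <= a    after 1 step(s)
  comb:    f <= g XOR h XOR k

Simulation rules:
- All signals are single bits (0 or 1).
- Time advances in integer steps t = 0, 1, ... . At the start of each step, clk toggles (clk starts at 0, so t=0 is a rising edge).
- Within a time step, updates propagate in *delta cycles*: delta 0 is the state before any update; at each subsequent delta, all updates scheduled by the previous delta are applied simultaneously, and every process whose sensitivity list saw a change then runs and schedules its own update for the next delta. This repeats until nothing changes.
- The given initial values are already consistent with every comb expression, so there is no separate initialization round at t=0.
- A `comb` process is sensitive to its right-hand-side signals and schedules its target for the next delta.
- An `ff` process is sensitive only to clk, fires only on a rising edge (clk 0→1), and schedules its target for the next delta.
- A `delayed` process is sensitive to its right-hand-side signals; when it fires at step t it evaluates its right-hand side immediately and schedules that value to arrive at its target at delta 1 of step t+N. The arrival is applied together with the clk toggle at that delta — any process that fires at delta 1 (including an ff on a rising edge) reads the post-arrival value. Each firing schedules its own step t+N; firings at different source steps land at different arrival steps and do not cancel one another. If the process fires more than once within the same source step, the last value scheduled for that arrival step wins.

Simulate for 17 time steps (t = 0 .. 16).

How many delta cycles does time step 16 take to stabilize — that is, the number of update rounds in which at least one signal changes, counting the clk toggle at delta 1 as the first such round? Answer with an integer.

[bits: f,clk,b,m,h,e,d,a,g,c,k]
t=0: Δ0=00011100100 Δ1=01011100100 Δ2=01011100000 Δ3=11001100000 | 3Δ
t=1: Δ0=11001100000 Δ1=10001100000 | 1Δ
t=2: Δ0=10001100000 Δ1=11001100000 Δ2=11001100101 | 2Δ
t=3: Δ0=11001100101 Δ1=10001100101 | 1Δ
t=4: Δ0=10001100101 Δ1=11001100101 Δ2=11001100100 Δ3=01011100100 | 3Δ
t=5: Δ0=01011100100 Δ1=00011100100 | 1Δ
t=6: Δ0=00011100100 Δ1=01011100100 Δ2=01011100000 Δ3=11001100000 | 3Δ
t=7: Δ0=11001100000 Δ1=10001100000 | 1Δ
t=8: Δ0=10001100000 Δ1=11001100000 Δ2=11001100101 | 2Δ
t=9: Δ0=11001100101 Δ1=10001100101 | 1Δ
t=10: Δ0=10001100101 Δ1=11001100101 Δ2=11001100100 Δ3=01011100100 | 3Δ
t=11: Δ0=01011100100 Δ1=00011100100 | 1Δ
t=12: Δ0=00011100100 Δ1=01011100100 Δ2=01011100000 Δ3=11001100000 | 3Δ
t=13: Δ0=11001100000 Δ1=10001100000 | 1Δ
t=14: Δ0=10001100000 Δ1=11001100000 Δ2=11001100101 | 2Δ
t=15: Δ0=11001100101 Δ1=10001100101 | 1Δ
t=16: Δ0=10001100101 Δ1=11001100101 Δ2=11001100100 Δ3=01011100100 | 3Δ

3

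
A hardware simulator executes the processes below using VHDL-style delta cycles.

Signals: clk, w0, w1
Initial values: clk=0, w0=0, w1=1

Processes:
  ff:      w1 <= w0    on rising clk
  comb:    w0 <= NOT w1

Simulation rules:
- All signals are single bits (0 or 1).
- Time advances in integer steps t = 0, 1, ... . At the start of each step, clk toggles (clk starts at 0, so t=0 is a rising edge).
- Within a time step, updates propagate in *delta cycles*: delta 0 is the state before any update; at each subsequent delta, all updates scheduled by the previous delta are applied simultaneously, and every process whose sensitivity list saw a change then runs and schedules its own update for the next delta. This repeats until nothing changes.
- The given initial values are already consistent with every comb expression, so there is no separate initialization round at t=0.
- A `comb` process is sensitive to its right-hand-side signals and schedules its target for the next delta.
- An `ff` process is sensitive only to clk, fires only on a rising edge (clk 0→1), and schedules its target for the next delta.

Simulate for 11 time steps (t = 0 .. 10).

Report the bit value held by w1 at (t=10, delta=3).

1

[bits: clk,w1,w0]
t=0: Δ0=010 Δ1=110 Δ2=100 Δ3=101 | 3Δ
t=1: Δ0=101 Δ1=001 | 1Δ
t=2: Δ0=001 Δ1=101 Δ2=111 Δ3=110 | 3Δ
t=3: Δ0=110 Δ1=010 | 1Δ
t=4: Δ0=010 Δ1=110 Δ2=100 Δ3=101 | 3Δ
t=5: Δ0=101 Δ1=001 | 1Δ
t=6: Δ0=001 Δ1=101 Δ2=111 Δ3=110 | 3Δ
t=7: Δ0=110 Δ1=010 | 1Δ
t=8: Δ0=010 Δ1=110 Δ2=100 Δ3=101 | 3Δ
t=9: Δ0=101 Δ1=001 | 1Δ
t=10: Δ0=001 Δ1=101 Δ2=111 Δ3=110 | 3Δ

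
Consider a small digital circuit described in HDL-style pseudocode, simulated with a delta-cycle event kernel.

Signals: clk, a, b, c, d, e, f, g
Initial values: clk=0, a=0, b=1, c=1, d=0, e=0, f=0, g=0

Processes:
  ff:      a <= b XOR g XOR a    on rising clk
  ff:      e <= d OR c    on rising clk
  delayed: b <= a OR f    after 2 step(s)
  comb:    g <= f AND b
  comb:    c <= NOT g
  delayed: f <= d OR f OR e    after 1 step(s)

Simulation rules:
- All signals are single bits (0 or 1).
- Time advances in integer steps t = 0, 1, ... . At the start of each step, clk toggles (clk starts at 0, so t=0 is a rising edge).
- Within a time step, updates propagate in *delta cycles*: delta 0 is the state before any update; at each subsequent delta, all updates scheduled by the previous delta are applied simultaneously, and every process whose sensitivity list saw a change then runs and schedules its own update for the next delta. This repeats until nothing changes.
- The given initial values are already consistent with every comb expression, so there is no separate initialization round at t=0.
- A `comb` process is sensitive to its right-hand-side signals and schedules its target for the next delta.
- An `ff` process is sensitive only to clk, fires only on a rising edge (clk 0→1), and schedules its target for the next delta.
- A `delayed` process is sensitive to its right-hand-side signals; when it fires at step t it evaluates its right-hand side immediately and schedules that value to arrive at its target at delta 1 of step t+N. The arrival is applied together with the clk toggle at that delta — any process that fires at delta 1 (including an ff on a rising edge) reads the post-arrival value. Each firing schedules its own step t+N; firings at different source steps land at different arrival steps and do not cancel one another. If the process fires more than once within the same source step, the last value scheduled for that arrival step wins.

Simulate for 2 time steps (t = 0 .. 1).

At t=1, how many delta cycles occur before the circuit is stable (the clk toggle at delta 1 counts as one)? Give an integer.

t=0 Δ0: b=1 c=1 d=0 f=0 e=0 clk=0 a=0 g=0
  Δ1: clk:0→1
  Δ2: e:0→1, a:0→1
  (2Δ to stable)
t=1 Δ0: b=1 c=1 d=0 f=0 e=1 clk=1 a=1 g=0
  Δ1: f:0→1, clk:1→0
  Δ2: g:0→1
  Δ3: c:1→0
  (3Δ to stable)

3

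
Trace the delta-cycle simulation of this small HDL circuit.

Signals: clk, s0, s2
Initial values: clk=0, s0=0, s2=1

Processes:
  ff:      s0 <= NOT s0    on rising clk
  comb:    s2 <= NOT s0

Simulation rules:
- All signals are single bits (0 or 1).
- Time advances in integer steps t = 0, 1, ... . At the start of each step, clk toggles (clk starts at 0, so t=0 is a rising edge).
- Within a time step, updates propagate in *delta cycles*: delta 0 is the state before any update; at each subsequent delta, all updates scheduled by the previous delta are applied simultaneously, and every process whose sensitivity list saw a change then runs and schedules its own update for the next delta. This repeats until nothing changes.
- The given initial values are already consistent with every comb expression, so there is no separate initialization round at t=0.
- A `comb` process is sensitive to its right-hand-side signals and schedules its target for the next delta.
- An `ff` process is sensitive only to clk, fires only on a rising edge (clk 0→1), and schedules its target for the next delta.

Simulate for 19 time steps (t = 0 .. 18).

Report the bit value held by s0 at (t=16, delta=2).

[bits: clk,s0,s2]
t=0: Δ0=001 Δ1=101 Δ2=111 Δ3=110 | 3Δ
t=1: Δ0=110 Δ1=010 | 1Δ
t=2: Δ0=010 Δ1=110 Δ2=100 Δ3=101 | 3Δ
t=3: Δ0=101 Δ1=001 | 1Δ
t=4: Δ0=001 Δ1=101 Δ2=111 Δ3=110 | 3Δ
t=5: Δ0=110 Δ1=010 | 1Δ
t=6: Δ0=010 Δ1=110 Δ2=100 Δ3=101 | 3Δ
t=7: Δ0=101 Δ1=001 | 1Δ
t=8: Δ0=001 Δ1=101 Δ2=111 Δ3=110 | 3Δ
t=9: Δ0=110 Δ1=010 | 1Δ
t=10: Δ0=010 Δ1=110 Δ2=100 Δ3=101 | 3Δ
t=11: Δ0=101 Δ1=001 | 1Δ
t=12: Δ0=001 Δ1=101 Δ2=111 Δ3=110 | 3Δ
t=13: Δ0=110 Δ1=010 | 1Δ
t=14: Δ0=010 Δ1=110 Δ2=100 Δ3=101 | 3Δ
t=15: Δ0=101 Δ1=001 | 1Δ
t=16: Δ0=001 Δ1=101 Δ2=111 Δ3=110 | 3Δ
t=17: Δ0=110 Δ1=010 | 1Δ
t=18: Δ0=010 Δ1=110 Δ2=100 Δ3=101 | 3Δ

1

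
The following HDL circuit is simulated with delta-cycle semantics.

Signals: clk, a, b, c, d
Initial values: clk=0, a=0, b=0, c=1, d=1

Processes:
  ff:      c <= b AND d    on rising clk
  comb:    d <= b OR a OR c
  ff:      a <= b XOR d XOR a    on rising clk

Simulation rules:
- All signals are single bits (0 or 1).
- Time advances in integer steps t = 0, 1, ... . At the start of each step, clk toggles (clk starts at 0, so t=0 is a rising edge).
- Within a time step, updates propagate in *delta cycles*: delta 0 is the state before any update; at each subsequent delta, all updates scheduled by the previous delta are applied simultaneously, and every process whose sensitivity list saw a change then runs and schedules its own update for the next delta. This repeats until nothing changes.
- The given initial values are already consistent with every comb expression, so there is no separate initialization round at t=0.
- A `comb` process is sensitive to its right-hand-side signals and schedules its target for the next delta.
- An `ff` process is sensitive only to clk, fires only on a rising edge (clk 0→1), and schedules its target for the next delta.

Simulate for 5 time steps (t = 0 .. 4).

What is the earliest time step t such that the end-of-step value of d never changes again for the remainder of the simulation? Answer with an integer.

2

t=0 Δ0: clk=0 b=0 a=0 d=1 c=1
  Δ1: clk:0→1
  Δ2: a:0→1, c:1→0
  (2Δ to stable)
t=1 Δ0: clk=1 b=0 a=1 d=1 c=0
  Δ1: clk:1→0
  (1Δ to stable)
t=2 Δ0: clk=0 b=0 a=1 d=1 c=0
  Δ1: clk:0→1
  Δ2: a:1→0
  Δ3: d:1→0
  (3Δ to stable)
t=3 Δ0: clk=1 b=0 a=0 d=0 c=0
  Δ1: clk:1→0
  (1Δ to stable)
t=4 Δ0: clk=0 b=0 a=0 d=0 c=0
  Δ1: clk:0→1
  (1Δ to stable)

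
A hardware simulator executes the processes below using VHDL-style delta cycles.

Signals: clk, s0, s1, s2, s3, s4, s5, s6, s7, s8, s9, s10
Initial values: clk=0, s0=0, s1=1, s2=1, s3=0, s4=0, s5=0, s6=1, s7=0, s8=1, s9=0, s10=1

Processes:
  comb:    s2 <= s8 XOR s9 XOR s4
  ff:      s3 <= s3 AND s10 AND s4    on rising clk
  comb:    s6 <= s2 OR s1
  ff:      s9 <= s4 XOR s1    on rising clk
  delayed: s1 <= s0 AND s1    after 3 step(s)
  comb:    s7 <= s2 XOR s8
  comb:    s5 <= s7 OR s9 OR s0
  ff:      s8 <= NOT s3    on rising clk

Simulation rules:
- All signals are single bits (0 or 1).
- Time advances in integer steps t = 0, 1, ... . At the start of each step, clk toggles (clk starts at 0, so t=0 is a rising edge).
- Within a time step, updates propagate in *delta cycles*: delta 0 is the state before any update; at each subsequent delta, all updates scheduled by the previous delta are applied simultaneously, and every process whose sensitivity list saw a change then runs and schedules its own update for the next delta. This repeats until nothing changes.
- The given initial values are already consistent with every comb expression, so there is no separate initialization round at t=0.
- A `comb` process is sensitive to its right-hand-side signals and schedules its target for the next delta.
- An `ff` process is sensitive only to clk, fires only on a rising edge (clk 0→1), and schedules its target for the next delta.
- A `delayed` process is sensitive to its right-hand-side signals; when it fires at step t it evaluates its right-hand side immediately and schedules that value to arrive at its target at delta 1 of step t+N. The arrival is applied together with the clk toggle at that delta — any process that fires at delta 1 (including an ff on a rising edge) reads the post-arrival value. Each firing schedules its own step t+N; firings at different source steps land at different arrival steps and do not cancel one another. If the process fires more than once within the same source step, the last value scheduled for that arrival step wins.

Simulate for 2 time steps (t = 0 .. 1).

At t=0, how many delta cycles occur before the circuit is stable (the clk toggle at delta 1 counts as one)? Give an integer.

4

[bits: s7,s9,s6,s5,s2,s3,s0,s1,s10,s8,s4,clk]
t=0: Δ0=001010011100 Δ1=001010011101 Δ2=011010011101 Δ3=011100011101 Δ4=111100011101 | 4Δ
t=1: Δ0=111100011101 Δ1=111100011100 | 1Δ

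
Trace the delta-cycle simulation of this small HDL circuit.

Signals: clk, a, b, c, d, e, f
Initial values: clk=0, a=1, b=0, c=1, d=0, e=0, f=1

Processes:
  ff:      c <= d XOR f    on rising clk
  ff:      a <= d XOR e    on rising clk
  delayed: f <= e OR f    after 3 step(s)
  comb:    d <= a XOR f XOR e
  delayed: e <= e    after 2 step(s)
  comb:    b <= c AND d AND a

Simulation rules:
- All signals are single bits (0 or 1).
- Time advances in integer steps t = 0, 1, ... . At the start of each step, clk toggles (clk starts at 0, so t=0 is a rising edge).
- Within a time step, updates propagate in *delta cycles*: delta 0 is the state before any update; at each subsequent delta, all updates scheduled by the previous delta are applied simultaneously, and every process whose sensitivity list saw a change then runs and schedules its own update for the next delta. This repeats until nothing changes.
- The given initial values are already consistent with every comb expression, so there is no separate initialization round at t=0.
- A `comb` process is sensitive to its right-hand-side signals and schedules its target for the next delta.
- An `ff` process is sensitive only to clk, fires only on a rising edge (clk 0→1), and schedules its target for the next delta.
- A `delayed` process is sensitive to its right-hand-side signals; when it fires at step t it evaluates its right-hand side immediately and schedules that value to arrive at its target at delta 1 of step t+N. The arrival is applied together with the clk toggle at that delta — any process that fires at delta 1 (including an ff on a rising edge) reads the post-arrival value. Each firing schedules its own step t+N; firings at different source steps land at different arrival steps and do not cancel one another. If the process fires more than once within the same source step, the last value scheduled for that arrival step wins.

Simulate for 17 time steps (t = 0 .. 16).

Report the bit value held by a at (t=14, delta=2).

t0.Δ0 e=0 d=0 b=0 clk=0 a=1 c=1 f=1
t0.Δ1 e=0 d=0 b=0 clk=1 a=1 c=1 f=1
t0.Δ2 e=0 d=0 b=0 clk=1 a=0 c=1 f=1
t0.Δ3 e=0 d=1 b=0 clk=1 a=0 c=1 f=1
t1.Δ0 e=0 d=1 b=0 clk=1 a=0 c=1 f=1
t1.Δ1 e=0 d=1 b=0 clk=0 a=0 c=1 f=1
t2.Δ0 e=0 d=1 b=0 clk=0 a=0 c=1 f=1
t2.Δ1 e=0 d=1 b=0 clk=1 a=0 c=1 f=1
t2.Δ2 e=0 d=1 b=0 clk=1 a=1 c=0 f=1
t2.Δ3 e=0 d=0 b=0 clk=1 a=1 c=0 f=1
t3.Δ0 e=0 d=0 b=0 clk=1 a=1 c=0 f=1
t3.Δ1 e=0 d=0 b=0 clk=0 a=1 c=0 f=1
t4.Δ0 e=0 d=0 b=0 clk=0 a=1 c=0 f=1
t4.Δ1 e=0 d=0 b=0 clk=1 a=1 c=0 f=1
t4.Δ2 e=0 d=0 b=0 clk=1 a=0 c=1 f=1
t4.Δ3 e=0 d=1 b=0 clk=1 a=0 c=1 f=1
t5.Δ0 e=0 d=1 b=0 clk=1 a=0 c=1 f=1
t5.Δ1 e=0 d=1 b=0 clk=0 a=0 c=1 f=1
t6.Δ0 e=0 d=1 b=0 clk=0 a=0 c=1 f=1
t6.Δ1 e=0 d=1 b=0 clk=1 a=0 c=1 f=1
t6.Δ2 e=0 d=1 b=0 clk=1 a=1 c=0 f=1
t6.Δ3 e=0 d=0 b=0 clk=1 a=1 c=0 f=1
t7.Δ0 e=0 d=0 b=0 clk=1 a=1 c=0 f=1
t7.Δ1 e=0 d=0 b=0 clk=0 a=1 c=0 f=1
t8.Δ0 e=0 d=0 b=0 clk=0 a=1 c=0 f=1
t8.Δ1 e=0 d=0 b=0 clk=1 a=1 c=0 f=1
t8.Δ2 e=0 d=0 b=0 clk=1 a=0 c=1 f=1
t8.Δ3 e=0 d=1 b=0 clk=1 a=0 c=1 f=1
t9.Δ0 e=0 d=1 b=0 clk=1 a=0 c=1 f=1
t9.Δ1 e=0 d=1 b=0 clk=0 a=0 c=1 f=1
t10.Δ0 e=0 d=1 b=0 clk=0 a=0 c=1 f=1
t10.Δ1 e=0 d=1 b=0 clk=1 a=0 c=1 f=1
t10.Δ2 e=0 d=1 b=0 clk=1 a=1 c=0 f=1
t10.Δ3 e=0 d=0 b=0 clk=1 a=1 c=0 f=1
t11.Δ0 e=0 d=0 b=0 clk=1 a=1 c=0 f=1
t11.Δ1 e=0 d=0 b=0 clk=0 a=1 c=0 f=1
t12.Δ0 e=0 d=0 b=0 clk=0 a=1 c=0 f=1
t12.Δ1 e=0 d=0 b=0 clk=1 a=1 c=0 f=1
t12.Δ2 e=0 d=0 b=0 clk=1 a=0 c=1 f=1
t12.Δ3 e=0 d=1 b=0 clk=1 a=0 c=1 f=1
t13.Δ0 e=0 d=1 b=0 clk=1 a=0 c=1 f=1
t13.Δ1 e=0 d=1 b=0 clk=0 a=0 c=1 f=1
t14.Δ0 e=0 d=1 b=0 clk=0 a=0 c=1 f=1
t14.Δ1 e=0 d=1 b=0 clk=1 a=0 c=1 f=1
t14.Δ2 e=0 d=1 b=0 clk=1 a=1 c=0 f=1
t14.Δ3 e=0 d=0 b=0 clk=1 a=1 c=0 f=1
t15.Δ0 e=0 d=0 b=0 clk=1 a=1 c=0 f=1
t15.Δ1 e=0 d=0 b=0 clk=0 a=1 c=0 f=1
t16.Δ0 e=0 d=0 b=0 clk=0 a=1 c=0 f=1
t16.Δ1 e=0 d=0 b=0 clk=1 a=1 c=0 f=1
t16.Δ2 e=0 d=0 b=0 clk=1 a=0 c=1 f=1
t16.Δ3 e=0 d=1 b=0 clk=1 a=0 c=1 f=1

1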